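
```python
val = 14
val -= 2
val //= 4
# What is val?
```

Trace:
`val = 14` → val = 14
`val -= 2` → val = 12
`val //= 4` → val = 3
So val = 3

Answer: 3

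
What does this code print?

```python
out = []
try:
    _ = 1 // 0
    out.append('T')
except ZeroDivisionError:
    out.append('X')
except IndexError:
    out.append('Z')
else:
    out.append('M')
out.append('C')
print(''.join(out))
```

Execution trace: 'X' (except ZeroDivisionError) → 'C' (after the try/except). Output: XC

Answer: XC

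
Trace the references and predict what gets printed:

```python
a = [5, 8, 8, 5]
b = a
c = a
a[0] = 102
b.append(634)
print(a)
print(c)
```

Key concept: multiple aliases.
Step by step:
`a = [5, 8, 8, 5]` → a = [5, 8, 8, 5]
`b = a` → b = [5, 8, 8, 5] (same object as a)
`c = a` → c = [5, 8, 8, 5] (same object as a, b)
`a[0] = 102` → a = [102, 8, 8, 5] (same object as b, c); b = [102, 8, 8, 5] (same object as a, c); c = [102, 8, 8, 5] (same object as a, b)
`b.append(634)` → a = [102, 8, 8, 5, 634] (same object as b, c); b = [102, 8, 8, 5, 634] (same object as a, c); c = [102, 8, 8, 5, 634] (same object as a, b)
`print(a)` → prints [102, 8, 8, 5, 634]
`print(c)` → prints [102, 8, 8, 5, 634]

Answer:
[102, 8, 8, 5, 634]
[102, 8, 8, 5, 634]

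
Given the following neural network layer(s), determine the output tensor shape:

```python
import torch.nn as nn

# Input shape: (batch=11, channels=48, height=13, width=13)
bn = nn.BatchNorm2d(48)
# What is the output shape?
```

Input: (11, 48, 13, 13) -> Output: (11, 48, 13, 13)

Answer: (11, 48, 13, 13)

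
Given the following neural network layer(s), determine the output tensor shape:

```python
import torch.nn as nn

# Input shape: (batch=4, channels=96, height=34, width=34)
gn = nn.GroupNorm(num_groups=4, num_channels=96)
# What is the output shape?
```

Input: (4, 96, 34, 34) -> Output: (4, 96, 34, 34)

Answer: (4, 96, 34, 34)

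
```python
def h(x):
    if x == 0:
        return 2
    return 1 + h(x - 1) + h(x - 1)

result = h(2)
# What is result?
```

h(x) = 1 + 2·h(x-1), h(0)=2. Closed form: (2+1)·2^2 - 1 = 11.

Answer: 11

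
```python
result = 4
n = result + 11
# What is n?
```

Trace:
`result = 4` → result = 4
`n = result + 11` → n = 15
So n = 15

Answer: 15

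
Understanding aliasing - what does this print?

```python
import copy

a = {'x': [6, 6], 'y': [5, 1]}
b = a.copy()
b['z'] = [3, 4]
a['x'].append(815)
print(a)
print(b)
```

Key concept: shallow copy of dict with mutable values.
Step by step:
`a = {'x': [6, 6], 'y': [5, 1]}` → a = {'x': [6, 6], 'y': [5, 1]}
`b = a.copy()` → b = {'x': [6, 6], 'y': [5, 1]}
`b['z'] = [3, 4]` → b = {'x': [6, 6], 'y': [5, 1], 'z': [3, 4]}
`a['x'].append(815)` → a = {'x': [6, 6, 815], 'y': [5, 1]}; b = {'x': [6, 6, 815], 'y': [5, 1], 'z': [3, 4]}
`print(a)` → prints {'x': [6, 6, 815], 'y': [5, 1]}
`print(b)` → prints {'x': [6, 6, 815], 'y': [5, 1], 'z': [3, 4]}

Answer:
{'x': [6, 6, 815], 'y': [5, 1]}
{'x': [6, 6, 815], 'y': [5, 1], 'z': [3, 4]}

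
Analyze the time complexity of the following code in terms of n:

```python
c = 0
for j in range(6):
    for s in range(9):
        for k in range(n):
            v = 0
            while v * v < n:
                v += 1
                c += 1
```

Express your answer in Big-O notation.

Each loop level contributes: 1 × 1 × n × √n. Multiplying the contributions gives O(n√n).

Answer: O(n√n)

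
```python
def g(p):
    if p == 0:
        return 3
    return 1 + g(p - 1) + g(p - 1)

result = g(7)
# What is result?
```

g(p) = 1 + 2·g(p-1), g(0)=3. Closed form: (3+1)·2^7 - 1 = 511.

Answer: 511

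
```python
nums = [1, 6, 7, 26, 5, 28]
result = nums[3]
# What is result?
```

Trace:
`nums = [1, 6, 7, 26, 5, 28]` → nums = [1, 6, 7, 26, 5, 28]
`result = nums[3]` → result = 26
So result = 26

Answer: 26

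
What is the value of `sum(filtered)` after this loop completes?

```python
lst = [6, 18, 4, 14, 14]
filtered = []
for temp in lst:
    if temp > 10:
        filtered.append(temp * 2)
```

Sum of doubled values > 10
`filtered` takes the values: [] → [36] → [36, 28] → [36, 28, 28]
So `sum(filtered)` = 92

Answer: 92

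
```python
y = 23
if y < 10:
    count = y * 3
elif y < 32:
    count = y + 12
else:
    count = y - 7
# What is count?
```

Trace:
`y = 23` → y = 23
`if y < 10: ...` → y < 10 is False, y < 32 is True → count = 35
So count = 35

Answer: 35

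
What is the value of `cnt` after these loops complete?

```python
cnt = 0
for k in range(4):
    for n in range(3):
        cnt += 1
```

4 * 3 = 12
`cnt` takes the values: 0 → 1 → 2 → 3 → 4 → 5 → 6 → 7 → 8 → 9 → 10 → 11 → 12

Answer: 12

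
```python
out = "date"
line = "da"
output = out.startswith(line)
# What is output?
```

Trace:
`out = "date"` → out = 'date'
`line = "da"` → line = 'da'
`output = out.startswith(line)` → output = True
So output = True

Answer: True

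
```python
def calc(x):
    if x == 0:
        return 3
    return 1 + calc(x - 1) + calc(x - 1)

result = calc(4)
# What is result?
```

calc(x) = 1 + 2·calc(x-1), calc(0)=3. Closed form: (3+1)·2^4 - 1 = 63.

Answer: 63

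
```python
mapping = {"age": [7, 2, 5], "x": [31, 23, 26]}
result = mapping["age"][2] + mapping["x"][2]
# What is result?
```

Trace:
`mapping = {"age": [7, 2, 5], "x": [31, 23, 26]}` → mapping = {'age': [7, 2, 5], 'x': [31, 23, 26]}
`result = mapping["age"][2] + mapping["x"][2]` → result = 31
So result = 31

Answer: 31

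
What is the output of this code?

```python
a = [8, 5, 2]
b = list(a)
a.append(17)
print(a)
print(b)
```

Key concept: list() constructor creates copy.
Step by step:
`a = [8, 5, 2]` → a = [8, 5, 2]
`b = list(a)` → b = [8, 5, 2]
`a.append(17)` → a = [8, 5, 2, 17]
`print(a)` → prints [8, 5, 2, 17]
`print(b)` → prints [8, 5, 2]

Answer:
[8, 5, 2, 17]
[8, 5, 2]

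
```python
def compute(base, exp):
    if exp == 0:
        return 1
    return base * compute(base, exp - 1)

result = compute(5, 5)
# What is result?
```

compute(5, 5) = 5 * 5 * 5 * 5 * 5 = 3125

Answer: 3125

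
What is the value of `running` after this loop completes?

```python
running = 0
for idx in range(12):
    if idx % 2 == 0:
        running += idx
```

Sum of even numbers 0 to 11
`running` takes the values: 0 → 2 → 6 → 12 → 20 → 30

Answer: 30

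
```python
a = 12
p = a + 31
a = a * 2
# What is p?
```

Trace:
`a = 12` → a = 12
`p = a + 31` → p = 43
`a = a * 2` → a = 24
So p = 43

Answer: 43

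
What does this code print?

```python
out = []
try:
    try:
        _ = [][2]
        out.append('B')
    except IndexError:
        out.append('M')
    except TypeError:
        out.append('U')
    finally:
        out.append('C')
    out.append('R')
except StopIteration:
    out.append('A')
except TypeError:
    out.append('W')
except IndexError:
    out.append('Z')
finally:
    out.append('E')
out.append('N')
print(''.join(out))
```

Execution trace: 'M' (inner except IndexError) → 'C' (inner finally) → 'R' (try body, no exception) → 'E' (finally) → 'N' (after the try/except). Output: MCREN

Answer: MCREN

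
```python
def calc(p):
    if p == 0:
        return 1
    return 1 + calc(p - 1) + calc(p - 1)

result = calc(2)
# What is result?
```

calc(p) = 1 + 2·calc(p-1), calc(0)=1. Closed form: (1+1)·2^2 - 1 = 7.

Answer: 7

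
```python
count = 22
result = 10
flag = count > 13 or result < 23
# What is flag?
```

Trace:
`count = 22` → count = 22
`result = 10` → result = 10
`flag = count > 13 or result < 23` → flag = True
So flag = True

Answer: True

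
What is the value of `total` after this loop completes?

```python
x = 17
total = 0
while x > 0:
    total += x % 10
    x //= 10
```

Sum digits of 17
`total` takes the values: 0 → 7 → 8

Answer: 8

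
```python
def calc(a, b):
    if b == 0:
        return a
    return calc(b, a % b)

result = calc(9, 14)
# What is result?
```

calc(9, 14) -> calc(14, 9) -> calc(9, 5) -> calc(5, 4) -> calc(4, 1) -> calc(1, 0) -> 1

Answer: 1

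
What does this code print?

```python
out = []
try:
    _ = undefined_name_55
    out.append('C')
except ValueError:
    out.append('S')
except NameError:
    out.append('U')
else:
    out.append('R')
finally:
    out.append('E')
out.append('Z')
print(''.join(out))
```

Execution trace: 'U' (except NameError) → 'E' (finally) → 'Z' (after the try/except). Output: UEZ

Answer: UEZ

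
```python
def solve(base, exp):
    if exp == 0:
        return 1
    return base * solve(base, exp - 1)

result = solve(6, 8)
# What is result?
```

solve(6, 8) = 6 * 6 * 6 * 6 * 6 * 6 * 6 * 6 = 1679616

Answer: 1679616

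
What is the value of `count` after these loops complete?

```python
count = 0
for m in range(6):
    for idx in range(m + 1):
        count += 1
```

Triangle: 1 + 2 + ... + 6
`count` takes the values: 0 → 1 → 2 → 3 → 4 → 5 → 6 → 7 → 8 → 9 → 10 → 11 → 12 → 13 → 14 → 15 → 16 → 17 → 18 → 19 → 20 → 21

Answer: 21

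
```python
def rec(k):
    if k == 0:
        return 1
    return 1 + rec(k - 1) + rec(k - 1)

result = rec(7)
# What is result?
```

rec(k) = 1 + 2·rec(k-1), rec(0)=1. Closed form: (1+1)·2^7 - 1 = 255.

Answer: 255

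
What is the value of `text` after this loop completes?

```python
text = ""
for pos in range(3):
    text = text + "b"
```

Repeat 'b' 3 times
`text` takes the values: "" → "b" → "bb" → "bbb"

Answer: "bbb"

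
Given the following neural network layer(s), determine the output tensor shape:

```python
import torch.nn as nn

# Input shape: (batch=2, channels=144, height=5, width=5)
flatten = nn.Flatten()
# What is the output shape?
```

Input: (2, 144, 5, 5) -> Output: (2, 3600)

Answer: (2, 3600)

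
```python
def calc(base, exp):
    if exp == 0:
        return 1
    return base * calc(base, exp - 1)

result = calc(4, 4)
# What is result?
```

calc(4, 4) = 4 * 4 * 4 * 4 = 256

Answer: 256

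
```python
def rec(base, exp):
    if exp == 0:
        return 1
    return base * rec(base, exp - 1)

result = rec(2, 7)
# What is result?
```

rec(2, 7) = 2 * 2 * 2 * 2 * 2 * 2 * 2 = 128

Answer: 128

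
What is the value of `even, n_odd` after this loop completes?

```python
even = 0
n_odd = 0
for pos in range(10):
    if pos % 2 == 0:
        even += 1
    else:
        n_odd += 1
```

Count evens and odds in range(10)
`even, n_odd` takes the values: (0, 0) → (1, 0) → (1, 1) → (2, 1) → (2, 2) → (3, 2) → (3, 3) → (4, 3) → (4, 4) → (5, 4) → (5, 5)

Answer: 5, 5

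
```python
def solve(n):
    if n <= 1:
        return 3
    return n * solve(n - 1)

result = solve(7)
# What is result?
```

solve(7) = 7 * 6 * 5 * 4 * 3 * 2 * 3 = 15120

Answer: 15120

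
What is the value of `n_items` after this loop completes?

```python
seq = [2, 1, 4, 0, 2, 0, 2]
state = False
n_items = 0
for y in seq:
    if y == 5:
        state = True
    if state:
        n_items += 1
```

Count elements after first 5 in [2, 1, 4, 0, 2, 0, 2]
`n_items` takes the values: 0

Answer: 0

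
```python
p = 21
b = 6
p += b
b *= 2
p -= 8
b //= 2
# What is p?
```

Trace:
`p = 21` → p = 21
`b = 6` → b = 6
`p += b` → p = 27
`b *= 2` → b = 12
`p -= 8` → p = 19
`b //= 2` → b = 6
So p = 19

Answer: 19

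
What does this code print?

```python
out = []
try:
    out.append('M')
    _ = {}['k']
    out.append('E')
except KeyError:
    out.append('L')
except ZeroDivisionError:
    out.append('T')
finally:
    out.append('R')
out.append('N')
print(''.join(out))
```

Execution trace: 'M' (try body) → 'L' (except KeyError) → 'R' (finally) → 'N' (after the try/except). Output: MLRN

Answer: MLRN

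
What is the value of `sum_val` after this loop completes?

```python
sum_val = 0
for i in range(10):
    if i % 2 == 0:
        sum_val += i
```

Sum of even numbers 0 to 9
`sum_val` takes the values: 0 → 2 → 6 → 12 → 20

Answer: 20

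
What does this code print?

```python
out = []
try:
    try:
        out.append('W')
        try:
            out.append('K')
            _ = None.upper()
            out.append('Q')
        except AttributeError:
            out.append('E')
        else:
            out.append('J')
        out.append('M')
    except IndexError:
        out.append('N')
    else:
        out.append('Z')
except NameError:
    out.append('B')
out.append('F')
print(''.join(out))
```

Execution trace: 'W' (try body) → 'K' (inner try body) → 'E' (inner except AttributeError) → 'M' (try body, no exception) → 'Z' (else) → 'F' (after the try/except). Output: WKEMZF

Answer: WKEMZF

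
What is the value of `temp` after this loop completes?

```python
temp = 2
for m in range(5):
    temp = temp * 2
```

Multiply by 2, 5 times: 2 * 2^5 = 64
`temp` takes the values: 2 → 4 → 8 → 16 → 32 → 64

Answer: 64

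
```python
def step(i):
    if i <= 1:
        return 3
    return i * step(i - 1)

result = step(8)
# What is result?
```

step(8) = 8 * 7 * 6 * 5 * 4 * 3 * 2 * 3 = 120960

Answer: 120960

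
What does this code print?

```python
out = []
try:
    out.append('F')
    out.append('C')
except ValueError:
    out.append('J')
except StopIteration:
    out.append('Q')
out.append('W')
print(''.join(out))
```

Execution trace: 'F' (try body) → 'C' (try body, no exception) → 'W' (after the try/except). Output: FCW

Answer: FCW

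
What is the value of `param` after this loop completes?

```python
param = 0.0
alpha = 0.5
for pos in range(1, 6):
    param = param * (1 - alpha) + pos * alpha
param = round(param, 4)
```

Moving average with lr=0.5
`param` takes the values: 0.0 → 0.5 → 1.25 → 2.125 → 3.0625 → 4.03125 → 4.0312

Answer: 4.0312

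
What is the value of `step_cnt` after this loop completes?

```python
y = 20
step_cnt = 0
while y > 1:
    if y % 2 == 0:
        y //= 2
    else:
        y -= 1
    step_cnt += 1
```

Steps to reduce 20 to 1
`step_cnt` takes the values: 0 → 1 → 2 → 3 → 4 → 5

Answer: 5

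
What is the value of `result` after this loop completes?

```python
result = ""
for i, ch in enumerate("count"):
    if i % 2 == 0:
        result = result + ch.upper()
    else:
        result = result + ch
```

Uppercase even positions in 'count'
`result` takes the values: "" → "C" → "Co" → "CoU" → "CoUn" → "CoUnT"

Answer: "CoUnT"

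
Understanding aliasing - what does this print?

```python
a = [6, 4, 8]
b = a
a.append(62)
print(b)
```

Key concept: basic list aliasing.
Step by step:
`a = [6, 4, 8]` → a = [6, 4, 8]
`b = a` → b = [6, 4, 8] (same object as a)
`a.append(62)` → a = [6, 4, 8, 62] (same object as b); b = [6, 4, 8, 62] (same object as a)
`print(b)` → prints [6, 4, 8, 62]

Answer: [6, 4, 8, 62]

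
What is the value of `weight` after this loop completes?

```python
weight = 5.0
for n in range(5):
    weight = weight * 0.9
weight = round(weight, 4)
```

Exponential decay: 5.0 * 0.9^5
`weight` takes the values: 5.0 → 4.5 → 4.05 → 3.645 → 3.2805 → 2.95245 → 2.9525

Answer: 2.9525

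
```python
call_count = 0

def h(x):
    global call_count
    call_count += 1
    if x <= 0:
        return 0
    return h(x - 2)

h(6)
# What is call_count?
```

Linear recursion stepping by 2: 4 calls from x=6 down to ≤0.

Answer: 4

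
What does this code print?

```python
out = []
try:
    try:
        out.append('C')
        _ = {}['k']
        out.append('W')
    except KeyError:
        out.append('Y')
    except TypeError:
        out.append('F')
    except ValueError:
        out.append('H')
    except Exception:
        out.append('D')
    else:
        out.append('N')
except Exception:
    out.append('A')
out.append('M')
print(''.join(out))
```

Execution trace: 'C' (inner try body) → 'Y' (inner except KeyError) → 'M' (after the try/except). Output: CYM

Answer: CYM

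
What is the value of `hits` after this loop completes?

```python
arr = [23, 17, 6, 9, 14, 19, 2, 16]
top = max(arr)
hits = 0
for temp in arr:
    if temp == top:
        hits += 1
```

Count of max value 23 in [23, 17, 6, 9, 14, 19, 2, 16]
`hits` takes the values: 0 → 1

Answer: 1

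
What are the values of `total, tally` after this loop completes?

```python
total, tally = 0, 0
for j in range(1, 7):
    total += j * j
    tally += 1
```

Sum of squares and count
`total, tally` takes the values: (0, 0) → (1, 0) → (1, 1) → (5, 1) → (5, 2) → (14, 2) → (14, 3) → (30, 3) → (30, 4) → (55, 4) → (55, 5) → (91, 5) → (91, 6)

Answer: 91, 6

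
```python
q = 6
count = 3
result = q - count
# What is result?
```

Trace:
`q = 6` → q = 6
`count = 3` → count = 3
`result = q - count` → result = 3
So result = 3

Answer: 3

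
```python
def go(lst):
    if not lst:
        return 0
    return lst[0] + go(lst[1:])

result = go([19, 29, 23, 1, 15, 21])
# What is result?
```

19 + 29 + 23 + 1 + 15 + 21 + 0 = 108

Answer: 108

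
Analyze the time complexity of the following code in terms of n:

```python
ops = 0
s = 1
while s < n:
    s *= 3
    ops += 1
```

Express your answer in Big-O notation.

Each loop level contributes: log n. Multiplying the contributions gives O(log n).

Answer: O(log n)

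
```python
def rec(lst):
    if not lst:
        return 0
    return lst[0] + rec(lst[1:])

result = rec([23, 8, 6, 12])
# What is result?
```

23 + 8 + 6 + 12 + 0 = 49

Answer: 49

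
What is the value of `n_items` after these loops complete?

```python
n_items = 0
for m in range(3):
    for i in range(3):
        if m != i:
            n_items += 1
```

3² - 3 (exclude diagonal)
`n_items` takes the values: 0 → 1 → 2 → 3 → 4 → 5 → 6

Answer: 6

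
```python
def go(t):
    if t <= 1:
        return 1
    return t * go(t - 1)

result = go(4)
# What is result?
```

go(4) = 4 * 3 * 2 * 1 = 24

Answer: 24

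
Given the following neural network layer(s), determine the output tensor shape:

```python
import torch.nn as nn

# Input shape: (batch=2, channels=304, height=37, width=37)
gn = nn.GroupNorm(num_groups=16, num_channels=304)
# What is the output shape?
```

Input: (2, 304, 37, 37) -> Output: (2, 304, 37, 37)

Answer: (2, 304, 37, 37)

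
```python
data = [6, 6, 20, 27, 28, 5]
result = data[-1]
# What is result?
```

Trace:
`data = [6, 6, 20, 27, 28, 5]` → data = [6, 6, 20, 27, 28, 5]
`result = data[-1]` → result = 5
So result = 5

Answer: 5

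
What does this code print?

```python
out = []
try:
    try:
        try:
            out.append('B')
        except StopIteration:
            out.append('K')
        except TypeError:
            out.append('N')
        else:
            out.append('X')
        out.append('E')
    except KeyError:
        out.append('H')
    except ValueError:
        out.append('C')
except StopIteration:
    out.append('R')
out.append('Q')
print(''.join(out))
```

Execution trace: 'B' (inner try body, no exception) → 'X' (inner else) → 'E' (try body, no exception) → 'Q' (after the try/except). Output: BXEQ

Answer: BXEQ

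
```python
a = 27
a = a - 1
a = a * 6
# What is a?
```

Trace:
`a = 27` → a = 27
`a = a - 1` → a = 26
`a = a * 6` → a = 156
So a = 156

Answer: 156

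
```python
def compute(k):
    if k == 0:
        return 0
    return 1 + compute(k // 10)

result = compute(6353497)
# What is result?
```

Count of digits of 6353497: 7

Answer: 7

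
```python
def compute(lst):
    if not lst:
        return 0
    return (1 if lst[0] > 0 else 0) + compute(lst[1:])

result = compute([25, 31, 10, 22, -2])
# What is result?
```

Count of positive elements in [25, 31, 10, 22, -2] = 4

Answer: 4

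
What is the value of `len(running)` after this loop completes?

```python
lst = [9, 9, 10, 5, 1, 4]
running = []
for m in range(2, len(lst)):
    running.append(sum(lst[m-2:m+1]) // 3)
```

Number of 3-element averages
`running` takes the values: [] → [9] → [9, 8] → [9, 8, 5] → [9, 8, 5, 3]
So `len(running)` = 4

Answer: 4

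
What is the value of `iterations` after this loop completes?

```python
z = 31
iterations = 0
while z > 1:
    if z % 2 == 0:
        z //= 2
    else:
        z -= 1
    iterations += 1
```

Steps to reduce 31 to 1
`iterations` takes the values: 0 → 1 → 2 → 3 → 4 → 5 → 6 → 7 → 8

Answer: 8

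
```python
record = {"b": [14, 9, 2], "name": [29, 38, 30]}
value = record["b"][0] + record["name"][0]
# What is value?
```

Trace:
`record = {"b": [14, 9, 2], "name": [29, 38, 30]}` → record = {'b': [14, 9, 2], 'name': [29, 38, 30]}
`value = record["b"][0] + record["name"][0]` → value = 43
So value = 43

Answer: 43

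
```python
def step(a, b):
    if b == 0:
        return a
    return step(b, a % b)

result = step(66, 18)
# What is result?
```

step(66, 18) -> step(18, 12) -> step(12, 6) -> step(6, 0) -> 6

Answer: 6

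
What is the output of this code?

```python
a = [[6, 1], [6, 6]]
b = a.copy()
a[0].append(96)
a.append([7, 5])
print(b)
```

Key concept: shallow copy with nested lists.
Step by step:
`a = [[6, 1], [6, 6]]` → a = [[6, 1], [6, 6]]
`b = a.copy()` → b = [[6, 1], [6, 6]]
`a[0].append(96)` → a = [[6, 1, 96], [6, 6]]; b = [[6, 1, 96], [6, 6]]
`a.append([7, 5])` → a = [[6, 1, 96], [6, 6], [7, 5]]
`print(b)` → prints [[6, 1, 96], [6, 6]]

Answer: [[6, 1, 96], [6, 6]]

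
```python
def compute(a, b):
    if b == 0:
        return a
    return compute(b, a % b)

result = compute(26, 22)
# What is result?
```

compute(26, 22) -> compute(22, 4) -> compute(4, 2) -> compute(2, 0) -> 2

Answer: 2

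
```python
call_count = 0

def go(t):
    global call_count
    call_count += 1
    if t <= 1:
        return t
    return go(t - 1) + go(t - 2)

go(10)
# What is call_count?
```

Calls(t) = 1 + Calls(t-1) + Calls(t-2); Calls(0)=Calls(1)=1. For t=10 this gives 177.

Answer: 177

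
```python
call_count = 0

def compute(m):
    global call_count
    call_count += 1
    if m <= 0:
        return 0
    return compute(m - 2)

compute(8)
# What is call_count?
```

Linear recursion stepping by 2: 5 calls from m=8 down to ≤0.

Answer: 5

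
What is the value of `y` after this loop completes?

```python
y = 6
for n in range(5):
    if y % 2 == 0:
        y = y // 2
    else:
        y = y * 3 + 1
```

Collatz-style transformation from 6
`y` takes the values: 6 → 3 → 10 → 5 → 16 → 8

Answer: 8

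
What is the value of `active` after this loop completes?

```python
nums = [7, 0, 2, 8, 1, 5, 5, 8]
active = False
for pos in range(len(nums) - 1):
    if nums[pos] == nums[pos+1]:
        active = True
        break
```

Check consecutive duplicates in [7, 0, 2, 8, 1, 5, 5, 8]
`active` takes the values: False → True

Answer: True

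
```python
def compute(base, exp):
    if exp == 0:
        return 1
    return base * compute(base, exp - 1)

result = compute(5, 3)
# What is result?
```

compute(5, 3) = 5 * 5 * 5 = 125

Answer: 125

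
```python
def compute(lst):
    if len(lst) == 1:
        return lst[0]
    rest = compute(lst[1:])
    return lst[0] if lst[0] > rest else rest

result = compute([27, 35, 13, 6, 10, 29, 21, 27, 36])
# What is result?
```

Recursive max over [27, 35, 13, 6, 10, 29, 21, 27, 36] = 36

Answer: 36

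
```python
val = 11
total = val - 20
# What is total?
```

Trace:
`val = 11` → val = 11
`total = val - 20` → total = -9
So total = -9

Answer: -9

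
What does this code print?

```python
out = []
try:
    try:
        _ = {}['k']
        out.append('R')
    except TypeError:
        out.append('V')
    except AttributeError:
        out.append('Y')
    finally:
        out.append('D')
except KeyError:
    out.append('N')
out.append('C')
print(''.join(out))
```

Execution trace: 'D' (finally) → 'N' (outer except KeyError) → 'C' (after the try/except). Output: DNC

Answer: DNC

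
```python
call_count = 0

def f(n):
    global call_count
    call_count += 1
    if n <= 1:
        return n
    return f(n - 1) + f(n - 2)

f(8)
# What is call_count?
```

Calls(n) = 1 + Calls(n-1) + Calls(n-2); Calls(0)=Calls(1)=1. For n=8 this gives 67.

Answer: 67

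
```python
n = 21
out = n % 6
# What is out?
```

Trace:
`n = 21` → n = 21
`out = n % 6` → out = 3
So out = 3

Answer: 3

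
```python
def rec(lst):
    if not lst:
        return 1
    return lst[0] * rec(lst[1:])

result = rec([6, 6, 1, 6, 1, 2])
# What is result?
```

Product over [6, 6, 1, 6, 1, 2] = 6 * 6 * 1 * 6 * 1 * 2 = 432

Answer: 432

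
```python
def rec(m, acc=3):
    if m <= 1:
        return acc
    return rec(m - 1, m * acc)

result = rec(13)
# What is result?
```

Accumulator trace (n, acc): (13, 3) -> (12, 39) -> (11, 468) -> (10, 5148) -> (9, 51480) -> (8, 463320) -> (7, 3706560) -> (6, 25945920) -> (5, 155675520) -> (4, 778377600) -> (3, 3113510400) -> (2, 9340531200) -> (1, 18681062400) -> return 18681062400

Answer: 18681062400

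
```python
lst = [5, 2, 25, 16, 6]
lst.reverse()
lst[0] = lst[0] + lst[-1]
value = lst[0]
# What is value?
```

Trace:
`lst = [5, 2, 25, 16, 6]` → lst = [5, 2, 25, 16, 6]
`lst.reverse()` → lst = [6, 16, 25, 2, 5]
`lst[0] = lst[0] + lst[-1]` → lst = [11, 16, 25, 2, 5]
`value = lst[0]` → value = 11
So value = 11

Answer: 11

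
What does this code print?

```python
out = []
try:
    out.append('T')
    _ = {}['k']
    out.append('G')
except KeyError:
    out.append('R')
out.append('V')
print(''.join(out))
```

Execution trace: 'T' (try body) → 'R' (except KeyError) → 'V' (after the try/except). Output: TRV

Answer: TRV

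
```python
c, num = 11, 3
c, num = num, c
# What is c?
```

Trace:
`c, num = 11, 3` → c = 11; num = 3
`c, num = num, c` → c = 3; num = 11
So c = 3

Answer: 3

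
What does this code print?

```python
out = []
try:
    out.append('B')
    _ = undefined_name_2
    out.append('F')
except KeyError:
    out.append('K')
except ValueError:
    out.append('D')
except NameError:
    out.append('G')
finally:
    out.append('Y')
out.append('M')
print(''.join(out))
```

Execution trace: 'B' (try body) → 'G' (except NameError) → 'Y' (finally) → 'M' (after the try/except). Output: BGYM

Answer: BGYM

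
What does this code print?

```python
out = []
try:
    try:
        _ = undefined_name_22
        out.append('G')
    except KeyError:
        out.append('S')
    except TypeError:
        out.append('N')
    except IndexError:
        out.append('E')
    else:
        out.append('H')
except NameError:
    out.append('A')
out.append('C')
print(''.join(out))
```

Execution trace: 'A' (outer except NameError) → 'C' (after the try/except). Output: AC

Answer: AC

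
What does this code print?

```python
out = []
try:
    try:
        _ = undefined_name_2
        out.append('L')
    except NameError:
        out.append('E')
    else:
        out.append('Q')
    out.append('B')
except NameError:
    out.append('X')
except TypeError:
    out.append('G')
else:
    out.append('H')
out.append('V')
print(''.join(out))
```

Execution trace: 'E' (inner except NameError) → 'B' (try body, no exception) → 'H' (else) → 'V' (after the try/except). Output: EBHV

Answer: EBHV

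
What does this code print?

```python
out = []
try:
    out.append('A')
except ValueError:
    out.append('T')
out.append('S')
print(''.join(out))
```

Execution trace: 'A' (try body, no exception) → 'S' (after the try/except). Output: AS

Answer: AS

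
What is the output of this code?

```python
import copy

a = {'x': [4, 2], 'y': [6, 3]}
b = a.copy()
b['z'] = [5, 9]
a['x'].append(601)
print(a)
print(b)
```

Key concept: shallow copy of dict with mutable values.
Step by step:
`a = {'x': [4, 2], 'y': [6, 3]}` → a = {'x': [4, 2], 'y': [6, 3]}
`b = a.copy()` → b = {'x': [4, 2], 'y': [6, 3]}
`b['z'] = [5, 9]` → b = {'x': [4, 2], 'y': [6, 3], 'z': [5, 9]}
`a['x'].append(601)` → a = {'x': [4, 2, 601], 'y': [6, 3]}; b = {'x': [4, 2, 601], 'y': [6, 3], 'z': [5, 9]}
`print(a)` → prints {'x': [4, 2, 601], 'y': [6, 3]}
`print(b)` → prints {'x': [4, 2, 601], 'y': [6, 3], 'z': [5, 9]}

Answer:
{'x': [4, 2, 601], 'y': [6, 3]}
{'x': [4, 2, 601], 'y': [6, 3], 'z': [5, 9]}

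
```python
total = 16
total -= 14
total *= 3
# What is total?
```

Trace:
`total = 16` → total = 16
`total -= 14` → total = 2
`total *= 3` → total = 6
So total = 6

Answer: 6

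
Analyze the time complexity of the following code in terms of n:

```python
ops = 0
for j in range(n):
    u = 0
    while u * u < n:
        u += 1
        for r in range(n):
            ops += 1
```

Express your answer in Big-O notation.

Each loop level contributes: n × √n × n. Multiplying the contributions gives O(n^2√n).

Answer: O(n^2√n)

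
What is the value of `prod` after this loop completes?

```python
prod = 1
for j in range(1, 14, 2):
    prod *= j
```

Product of 1, 3, 5, ... up to 13
`prod` takes the values: 1 → 3 → 15 → 105 → 945 → 10395 → 135135

Answer: 135135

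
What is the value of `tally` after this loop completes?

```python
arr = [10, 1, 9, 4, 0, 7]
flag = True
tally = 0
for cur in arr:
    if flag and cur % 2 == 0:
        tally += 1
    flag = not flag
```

Count even values at even positions
`tally` takes the values: 0 → 1 → 2

Answer: 2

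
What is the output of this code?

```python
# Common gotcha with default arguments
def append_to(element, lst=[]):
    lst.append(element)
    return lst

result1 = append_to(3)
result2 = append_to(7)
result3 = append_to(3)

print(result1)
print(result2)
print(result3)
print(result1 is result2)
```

Key concept: mutable default argument gotcha.
Step by step:
`result1 = append_to(3)` → result1 = [3]
`result2 = append_to(7)` → result1 = [3, 7] (same object as result2); result2 = [3, 7] (same object as result1)
`result3 = append_to(3)` → result1 = [3, 7, 3] (same object as result2, result3); result2 = [3, 7, 3] (same object as result1, result3); result3 = [3, 7, 3] (same object as result1, result2)
`print(result1)` → prints [3, 7, 3]
`print(result2)` → prints [3, 7, 3]
`print(result3)` → prints [3, 7, 3]
`print(result1 is result2)` → prints True

Answer:
[3, 7, 3]
[3, 7, 3]
[3, 7, 3]
True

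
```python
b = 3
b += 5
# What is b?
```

Trace:
`b = 3` → b = 3
`b += 5` → b = 8
So b = 8

Answer: 8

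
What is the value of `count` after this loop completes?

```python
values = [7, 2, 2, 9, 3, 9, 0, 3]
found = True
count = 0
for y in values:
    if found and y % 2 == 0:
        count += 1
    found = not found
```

Count even values at even positions
`count` takes the values: 0 → 1 → 2

Answer: 2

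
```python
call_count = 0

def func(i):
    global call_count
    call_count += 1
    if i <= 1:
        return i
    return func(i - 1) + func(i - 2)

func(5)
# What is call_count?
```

Calls(i) = 1 + Calls(i-1) + Calls(i-2); Calls(0)=Calls(1)=1. For i=5 this gives 15.

Answer: 15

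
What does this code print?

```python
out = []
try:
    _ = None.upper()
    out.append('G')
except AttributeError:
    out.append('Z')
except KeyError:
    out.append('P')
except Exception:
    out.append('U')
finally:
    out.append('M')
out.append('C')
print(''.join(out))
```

Execution trace: 'Z' (except AttributeError) → 'M' (finally) → 'C' (after the try/except). Output: ZMC

Answer: ZMC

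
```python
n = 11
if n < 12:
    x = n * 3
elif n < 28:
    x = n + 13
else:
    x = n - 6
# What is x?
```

Trace:
`n = 11` → n = 11
`if n < 12: ...` → n < 12 is True → x = 33
So x = 33

Answer: 33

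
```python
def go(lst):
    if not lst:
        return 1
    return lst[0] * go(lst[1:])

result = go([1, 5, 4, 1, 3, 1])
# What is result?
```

Product over [1, 5, 4, 1, 3, 1] = 1 * 5 * 4 * 1 * 3 * 1 = 60

Answer: 60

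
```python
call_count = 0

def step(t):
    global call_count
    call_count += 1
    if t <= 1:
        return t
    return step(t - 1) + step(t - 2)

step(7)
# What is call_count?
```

Calls(t) = 1 + Calls(t-1) + Calls(t-2); Calls(0)=Calls(1)=1. For t=7 this gives 41.

Answer: 41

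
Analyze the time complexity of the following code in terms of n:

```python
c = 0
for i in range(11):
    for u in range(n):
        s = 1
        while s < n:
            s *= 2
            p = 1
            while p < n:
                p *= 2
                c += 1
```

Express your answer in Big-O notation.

Each loop level contributes: 1 × n × log n × log n. Multiplying the contributions gives O(n log² n).

Answer: O(n log² n)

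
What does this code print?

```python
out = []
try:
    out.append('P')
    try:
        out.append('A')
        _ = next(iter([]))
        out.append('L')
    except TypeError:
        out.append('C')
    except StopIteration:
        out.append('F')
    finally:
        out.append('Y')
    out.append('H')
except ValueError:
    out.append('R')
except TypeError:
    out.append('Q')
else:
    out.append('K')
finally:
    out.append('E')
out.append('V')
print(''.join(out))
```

Execution trace: 'P' (try body) → 'A' (inner try body) → 'F' (inner except StopIteration) → 'Y' (inner finally) → 'H' (try body, no exception) → 'K' (else) → 'E' (finally) → 'V' (after the try/except). Output: PAFYHKEV

Answer: PAFYHKEV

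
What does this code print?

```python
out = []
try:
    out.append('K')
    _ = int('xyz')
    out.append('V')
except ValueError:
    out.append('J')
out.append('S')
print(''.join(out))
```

Execution trace: 'K' (try body) → 'J' (except ValueError) → 'S' (after the try/except). Output: KJS

Answer: KJS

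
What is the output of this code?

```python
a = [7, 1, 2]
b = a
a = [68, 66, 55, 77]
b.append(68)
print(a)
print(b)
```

Key concept: rebinding vs mutation: a is rebound to a new list, b still points at the original.
Step by step:
`a = [7, 1, 2]` → a = [7, 1, 2]
`b = a` → b = [7, 1, 2] (same object as a)
`a = [68, 66, 55, 77]` → a = [68, 66, 55, 77]
`b.append(68)` → b = [7, 1, 2, 68]
`print(a)` → prints [68, 66, 55, 77]
`print(b)` → prints [7, 1, 2, 68]

Answer:
[68, 66, 55, 77]
[7, 1, 2, 68]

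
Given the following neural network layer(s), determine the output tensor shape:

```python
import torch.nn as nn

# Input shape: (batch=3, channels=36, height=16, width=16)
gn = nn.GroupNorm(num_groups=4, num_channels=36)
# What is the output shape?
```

Input: (3, 36, 16, 16) -> Output: (3, 36, 16, 16)

Answer: (3, 36, 16, 16)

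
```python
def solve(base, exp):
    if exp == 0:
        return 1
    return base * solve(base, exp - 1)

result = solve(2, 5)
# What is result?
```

solve(2, 5) = 2 * 2 * 2 * 2 * 2 = 32

Answer: 32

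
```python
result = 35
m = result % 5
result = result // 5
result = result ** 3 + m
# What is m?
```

Trace:
`result = 35` → result = 35
`m = result % 5` → m = 0
`result = result // 5` → result = 7
`result = result ** 3 + m` → result = 343
So m = 0

Answer: 0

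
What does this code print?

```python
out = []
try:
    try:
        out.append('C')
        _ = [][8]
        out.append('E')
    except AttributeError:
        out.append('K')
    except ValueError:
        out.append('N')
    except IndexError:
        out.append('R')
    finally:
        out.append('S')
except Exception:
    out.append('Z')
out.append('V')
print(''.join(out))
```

Execution trace: 'C' (inner try body) → 'R' (inner except IndexError) → 'S' (inner finally) → 'V' (after the try/except). Output: CRSV

Answer: CRSV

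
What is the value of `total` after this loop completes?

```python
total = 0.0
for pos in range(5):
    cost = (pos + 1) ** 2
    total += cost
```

Sum of squared losses 1² + 2² + ... + 5²
`total` takes the values: 0.0 → 1.0 → 5.0 → 14.0 → 30.0 → 55.0

Answer: 55.0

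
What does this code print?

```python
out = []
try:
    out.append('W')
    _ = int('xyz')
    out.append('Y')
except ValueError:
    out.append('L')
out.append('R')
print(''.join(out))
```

Execution trace: 'W' (try body) → 'L' (except ValueError) → 'R' (after the try/except). Output: WLR

Answer: WLR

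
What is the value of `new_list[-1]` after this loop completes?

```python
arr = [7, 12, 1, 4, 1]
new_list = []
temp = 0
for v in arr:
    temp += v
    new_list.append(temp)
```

Cumulative sum ends at 25
`new_list` takes the values: [] → [7] → [7, 19] → [7, 19, 20] → [7, 19, 20, 24] → [7, 19, 20, 24, 25]
So `new_list[-1]` = 25

Answer: 25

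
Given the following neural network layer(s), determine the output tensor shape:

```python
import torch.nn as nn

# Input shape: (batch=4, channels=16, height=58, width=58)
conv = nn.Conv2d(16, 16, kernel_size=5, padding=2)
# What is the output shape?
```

Input: (4, 16, 58, 58) -> Output: (4, 16, 58, 58)

Answer: (4, 16, 58, 58)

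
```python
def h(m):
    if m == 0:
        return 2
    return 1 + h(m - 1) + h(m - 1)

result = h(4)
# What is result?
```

h(m) = 1 + 2·h(m-1), h(0)=2. Closed form: (2+1)·2^4 - 1 = 47.

Answer: 47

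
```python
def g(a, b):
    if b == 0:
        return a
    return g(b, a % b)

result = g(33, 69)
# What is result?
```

g(33, 69) -> g(69, 33) -> g(33, 3) -> g(3, 0) -> 3

Answer: 3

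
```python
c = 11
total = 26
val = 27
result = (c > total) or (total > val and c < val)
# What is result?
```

Trace:
`c = 11` → c = 11
`total = 26` → total = 26
`val = 27` → val = 27
`result = (c > total) or (total > val and c < val)` → result = False
So result = False

Answer: False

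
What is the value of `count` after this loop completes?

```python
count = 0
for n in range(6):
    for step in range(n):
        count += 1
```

Triangle number: 0+1+2+...+5
`count` takes the values: 0 → 1 → 2 → 3 → 4 → 5 → 6 → 7 → 8 → 9 → 10 → 11 → 12 → 13 → 14 → 15

Answer: 15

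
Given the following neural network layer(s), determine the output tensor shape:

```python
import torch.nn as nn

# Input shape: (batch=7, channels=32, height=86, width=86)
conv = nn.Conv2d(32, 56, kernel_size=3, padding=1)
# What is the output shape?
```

Input: (7, 32, 86, 86) -> Output: (7, 56, 86, 86)

Answer: (7, 56, 86, 86)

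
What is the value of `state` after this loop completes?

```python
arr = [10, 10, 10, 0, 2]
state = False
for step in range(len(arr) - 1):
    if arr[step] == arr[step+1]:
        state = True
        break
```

Check consecutive duplicates in [10, 10, 10, 0, 2]
`state` takes the values: False → True

Answer: True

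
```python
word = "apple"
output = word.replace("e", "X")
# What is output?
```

Trace:
`word = "apple"` → word = 'apple'
`output = word.replace("e", "X")` → output = 'applX'
So output = 'applX'

Answer: 'applX'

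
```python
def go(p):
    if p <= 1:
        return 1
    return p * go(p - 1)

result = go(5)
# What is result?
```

go(5) = 5 * 4 * 3 * 2 * 1 = 120

Answer: 120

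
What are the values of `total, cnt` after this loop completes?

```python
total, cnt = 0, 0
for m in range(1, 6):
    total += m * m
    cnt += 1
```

Sum of squares and count
`total, cnt` takes the values: (0, 0) → (1, 0) → (1, 1) → (5, 1) → (5, 2) → (14, 2) → (14, 3) → (30, 3) → (30, 4) → (55, 4) → (55, 5)

Answer: 55, 5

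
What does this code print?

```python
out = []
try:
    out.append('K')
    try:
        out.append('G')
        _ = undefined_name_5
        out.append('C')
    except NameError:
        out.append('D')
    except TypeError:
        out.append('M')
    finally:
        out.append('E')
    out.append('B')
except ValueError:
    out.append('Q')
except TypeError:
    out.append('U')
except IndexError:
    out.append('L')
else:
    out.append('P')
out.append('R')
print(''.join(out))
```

Execution trace: 'K' (try body) → 'G' (inner try body) → 'D' (inner except NameError) → 'E' (inner finally) → 'B' (try body, no exception) → 'P' (else) → 'R' (after the try/except). Output: KGDEBPR

Answer: KGDEBPR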